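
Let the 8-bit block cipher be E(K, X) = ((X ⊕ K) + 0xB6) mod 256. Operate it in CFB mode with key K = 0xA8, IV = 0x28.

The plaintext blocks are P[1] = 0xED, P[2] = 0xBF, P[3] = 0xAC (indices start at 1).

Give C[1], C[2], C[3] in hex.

CFB encryption: C_i = P_i ⊕ E(K, C_{i−1}), with C_{0} = IV.
C[1]: E(K, 0x28) = 0x36; 0xED ⊕ 0x36 = 0xDB.
C[2]: E(K, 0xDB) = 0x29; 0xBF ⊕ 0x29 = 0x96.
C[3]: E(K, 0x96) = 0xF4; 0xAC ⊕ 0xF4 = 0x58.

C[1] = 0xDB, C[2] = 0x96, C[3] = 0x58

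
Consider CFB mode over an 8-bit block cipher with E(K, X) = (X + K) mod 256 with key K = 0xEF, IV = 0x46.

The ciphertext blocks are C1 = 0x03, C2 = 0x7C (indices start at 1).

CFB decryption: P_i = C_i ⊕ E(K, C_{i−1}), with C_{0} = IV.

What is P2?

P2: E(K, 0x03) = 0xF2; 0x7C ⊕ 0xF2 = 0x8E.

P2 = 0x8E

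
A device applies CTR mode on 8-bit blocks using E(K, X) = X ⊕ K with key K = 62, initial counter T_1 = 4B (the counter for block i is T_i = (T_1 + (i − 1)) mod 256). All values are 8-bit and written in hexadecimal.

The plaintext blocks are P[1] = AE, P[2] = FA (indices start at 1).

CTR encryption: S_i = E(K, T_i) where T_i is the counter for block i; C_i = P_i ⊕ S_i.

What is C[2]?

C[1]: T = 4B, S = E(K, T) = 29; AE ⊕ 29 = 87.
C[2]: T = 4C, S = E(K, T) = 2E; FA ⊕ 2E = D4.

C[2] = D4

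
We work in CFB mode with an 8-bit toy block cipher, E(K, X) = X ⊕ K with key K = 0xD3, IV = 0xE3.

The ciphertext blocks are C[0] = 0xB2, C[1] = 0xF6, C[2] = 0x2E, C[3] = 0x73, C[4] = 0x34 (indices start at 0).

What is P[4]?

CFB decryption: P_i = C_i ⊕ E(K, C_{i−1}), with C_{−1} = IV.
P[4]: E(K, 0x73) = 0xA0; 0x34 ⊕ 0xA0 = 0x94.

P[4] = 0x94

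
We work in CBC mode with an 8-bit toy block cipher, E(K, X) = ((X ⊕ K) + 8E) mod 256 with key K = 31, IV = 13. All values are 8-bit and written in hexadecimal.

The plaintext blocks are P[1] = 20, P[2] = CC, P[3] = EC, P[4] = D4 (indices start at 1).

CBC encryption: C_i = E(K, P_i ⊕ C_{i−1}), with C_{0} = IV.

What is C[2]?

C[1]: P[1] ⊕ 13 = 33; E(K, 33) = 90.
C[2]: P[2] ⊕ 90 = 5C; E(K, 5C) = FB.

C[2] = FB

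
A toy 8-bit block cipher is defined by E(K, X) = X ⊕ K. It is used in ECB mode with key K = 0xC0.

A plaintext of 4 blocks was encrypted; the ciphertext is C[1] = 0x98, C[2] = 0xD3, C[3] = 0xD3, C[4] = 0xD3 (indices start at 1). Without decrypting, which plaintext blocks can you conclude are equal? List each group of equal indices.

ECB encrypts each block independently with the same key, so equal ciphertext blocks imply equal plaintext blocks.
C[2] = C[3] = C[4] = 0xD3, so P[2] = P[3] = P[4].

P[2] = P[3] = P[4]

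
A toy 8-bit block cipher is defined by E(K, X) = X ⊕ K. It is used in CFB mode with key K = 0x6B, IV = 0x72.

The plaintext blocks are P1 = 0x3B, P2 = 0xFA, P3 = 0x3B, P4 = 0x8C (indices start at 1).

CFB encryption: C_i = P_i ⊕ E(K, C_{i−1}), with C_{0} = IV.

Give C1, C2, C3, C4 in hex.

C1: E(K, 0x72) = 0x19; 0x3B ⊕ 0x19 = 0x22.
C2: E(K, 0x22) = 0x49; 0xFA ⊕ 0x49 = 0xB3.
C3: E(K, 0xB3) = 0xD8; 0x3B ⊕ 0xD8 = 0xE3.
C4: E(K, 0xE3) = 0x88; 0x8C ⊕ 0x88 = 0x04.

C1 = 0x22, C2 = 0xB3, C3 = 0xE3, C4 = 0x04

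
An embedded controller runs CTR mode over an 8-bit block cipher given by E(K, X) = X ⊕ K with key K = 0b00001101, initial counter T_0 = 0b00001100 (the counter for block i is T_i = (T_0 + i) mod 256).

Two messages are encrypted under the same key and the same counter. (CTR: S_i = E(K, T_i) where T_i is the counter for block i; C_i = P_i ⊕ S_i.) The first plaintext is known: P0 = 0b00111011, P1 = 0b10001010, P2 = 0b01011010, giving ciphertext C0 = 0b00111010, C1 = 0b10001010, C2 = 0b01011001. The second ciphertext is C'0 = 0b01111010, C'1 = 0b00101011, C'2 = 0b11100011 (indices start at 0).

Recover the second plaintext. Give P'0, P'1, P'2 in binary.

In CTR with a reused counter, both messages share the same keystream S_i, so C_i ⊕ C'_i = P_i ⊕ P'_i and thus P'_i = P_i ⊕ C_i ⊕ C'_i.
P'0: 0b00111011 ⊕ 0b00111010 ⊕ 0b01111010 = 0b01111011.
P'1: 0b10001010 ⊕ 0b10001010 ⊕ 0b00101011 = 0b00101011.
P'2: 0b01011010 ⊕ 0b01011001 ⊕ 0b11100011 = 0b11100000.

P'0 = 0b01111011, P'1 = 0b00101011, P'2 = 0b11100000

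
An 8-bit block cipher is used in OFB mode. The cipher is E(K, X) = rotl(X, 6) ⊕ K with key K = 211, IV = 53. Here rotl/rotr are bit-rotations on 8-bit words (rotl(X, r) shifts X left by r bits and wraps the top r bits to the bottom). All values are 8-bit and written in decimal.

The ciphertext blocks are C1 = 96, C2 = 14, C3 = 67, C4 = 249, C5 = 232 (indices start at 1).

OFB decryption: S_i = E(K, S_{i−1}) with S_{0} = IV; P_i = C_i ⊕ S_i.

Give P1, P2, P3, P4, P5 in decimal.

P1: S = E(K, 53) = 158; 96 ⊕ 158 = 254.
P2: S = E(K, 158) = 116; 14 ⊕ 116 = 122.
P3: S = E(K, 116) = 206; 67 ⊕ 206 = 141.
P4: S = E(K, 206) = 96; 249 ⊕ 96 = 153.
P5: S = E(K, 96) = 203; 232 ⊕ 203 = 35.

P1 = 254, P2 = 122, P3 = 141, P4 = 153, P5 = 35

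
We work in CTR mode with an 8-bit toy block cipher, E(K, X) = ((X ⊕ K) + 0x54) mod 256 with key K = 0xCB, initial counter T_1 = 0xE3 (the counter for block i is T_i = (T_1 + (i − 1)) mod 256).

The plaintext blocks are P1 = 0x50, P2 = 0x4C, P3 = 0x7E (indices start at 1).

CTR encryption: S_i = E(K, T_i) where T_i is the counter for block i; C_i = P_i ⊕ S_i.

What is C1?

C1: T = 0xE3, S = E(K, T) = 0x7C; 0x50 ⊕ 0x7C = 0x2C.

C1 = 0x2C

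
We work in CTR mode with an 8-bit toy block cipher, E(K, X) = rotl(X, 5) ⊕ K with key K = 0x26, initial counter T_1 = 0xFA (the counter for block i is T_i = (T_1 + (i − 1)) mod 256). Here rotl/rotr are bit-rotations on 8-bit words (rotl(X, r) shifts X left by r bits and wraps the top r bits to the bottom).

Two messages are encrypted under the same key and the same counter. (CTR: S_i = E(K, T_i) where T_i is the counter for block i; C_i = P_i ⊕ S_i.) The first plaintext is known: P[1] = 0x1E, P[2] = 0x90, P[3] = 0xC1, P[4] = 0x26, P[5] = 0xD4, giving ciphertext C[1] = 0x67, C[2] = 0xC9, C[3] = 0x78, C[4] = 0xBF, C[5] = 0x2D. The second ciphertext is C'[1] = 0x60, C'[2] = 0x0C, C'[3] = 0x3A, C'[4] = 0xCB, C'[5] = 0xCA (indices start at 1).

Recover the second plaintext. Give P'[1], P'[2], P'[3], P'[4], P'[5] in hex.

P'[1] = 0x19, P'[2] = 0x55, P'[3] = 0x83, P'[4] = 0x52, P'[5] = 0x33

In CTR with a reused counter, both messages share the same keystream S_i, so C_i ⊕ C'_i = P_i ⊕ P'_i and thus P'_i = P_i ⊕ C_i ⊕ C'_i.
P'[1]: 0x1E ⊕ 0x67 ⊕ 0x60 = 0x19.
P'[2]: 0x90 ⊕ 0xC9 ⊕ 0x0C = 0x55.
P'[3]: 0xC1 ⊕ 0x78 ⊕ 0x3A = 0x83.
P'[4]: 0x26 ⊕ 0xBF ⊕ 0xCB = 0x52.
P'[5]: 0xD4 ⊕ 0x2D ⊕ 0xCA = 0x33.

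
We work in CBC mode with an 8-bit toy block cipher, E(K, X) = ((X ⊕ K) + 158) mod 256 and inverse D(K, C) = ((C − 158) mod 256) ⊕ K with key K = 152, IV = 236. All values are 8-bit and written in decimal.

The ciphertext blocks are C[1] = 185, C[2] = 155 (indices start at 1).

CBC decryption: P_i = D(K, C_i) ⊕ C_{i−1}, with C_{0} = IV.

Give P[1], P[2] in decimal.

P[1]: D(K, 185) = 131; 131 ⊕ 236 = 111.
P[2]: D(K, 155) = 101; 101 ⊕ 185 = 220.

P[1] = 111, P[2] = 220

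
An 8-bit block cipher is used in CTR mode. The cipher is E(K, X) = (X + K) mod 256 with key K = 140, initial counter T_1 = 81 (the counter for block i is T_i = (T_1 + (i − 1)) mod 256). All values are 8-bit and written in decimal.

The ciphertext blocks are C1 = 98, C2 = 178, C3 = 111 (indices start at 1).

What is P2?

CTR decryption: S_i = E(K, T_i) where T_i is the counter for block i; P_i = C_i ⊕ S_i.
P2: T = 82, S = E(K, T) = 222; 178 ⊕ 222 = 108.

P2 = 108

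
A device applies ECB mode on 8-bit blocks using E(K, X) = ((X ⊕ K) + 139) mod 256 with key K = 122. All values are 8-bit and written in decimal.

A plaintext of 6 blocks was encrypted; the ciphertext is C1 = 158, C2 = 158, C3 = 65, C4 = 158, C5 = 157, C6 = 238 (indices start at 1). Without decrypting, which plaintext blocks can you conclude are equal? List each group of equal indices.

P1 = P2 = P4

ECB encrypts each block independently with the same key, so equal ciphertext blocks imply equal plaintext blocks.
C1 = C2 = C4 = 158, so P1 = P2 = P4.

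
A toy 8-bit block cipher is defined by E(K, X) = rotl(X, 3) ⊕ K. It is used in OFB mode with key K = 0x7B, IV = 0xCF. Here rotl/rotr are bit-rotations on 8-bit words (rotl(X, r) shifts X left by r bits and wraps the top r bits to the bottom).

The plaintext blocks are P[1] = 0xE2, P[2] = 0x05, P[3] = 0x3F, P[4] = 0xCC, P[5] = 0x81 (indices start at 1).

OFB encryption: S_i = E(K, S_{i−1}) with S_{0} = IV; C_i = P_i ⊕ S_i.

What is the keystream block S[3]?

0xE1

C[1]: S = E(K, 0xCF) = 0x05; 0xE2 ⊕ 0x05 = 0xE7.
C[2]: S = E(K, 0x05) = 0x53; 0x05 ⊕ 0x53 = 0x56.
C[3]: S = E(K, 0x53) = 0xE1; 0x3F ⊕ 0xE1 = 0xDE.
So S[3] = 0xE1.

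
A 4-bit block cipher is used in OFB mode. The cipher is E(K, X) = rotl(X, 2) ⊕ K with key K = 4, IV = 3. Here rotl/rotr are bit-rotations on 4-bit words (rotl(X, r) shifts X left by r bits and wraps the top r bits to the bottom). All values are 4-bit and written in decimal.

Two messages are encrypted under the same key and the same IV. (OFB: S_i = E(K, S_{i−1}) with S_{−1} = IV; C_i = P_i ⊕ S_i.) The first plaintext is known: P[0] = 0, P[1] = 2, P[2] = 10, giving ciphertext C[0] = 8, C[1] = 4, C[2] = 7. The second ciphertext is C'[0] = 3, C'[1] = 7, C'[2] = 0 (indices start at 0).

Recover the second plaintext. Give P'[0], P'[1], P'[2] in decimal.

P'[0] = 11, P'[1] = 1, P'[2] = 13

In OFB with a reused IV, both messages share the same keystream S_i, so C_i ⊕ C'_i = P_i ⊕ P'_i and thus P'_i = P_i ⊕ C_i ⊕ C'_i.
P'[0]: 0 ⊕ 8 ⊕ 3 = 11.
P'[1]: 2 ⊕ 4 ⊕ 7 = 1.
P'[2]: 10 ⊕ 7 ⊕ 0 = 13.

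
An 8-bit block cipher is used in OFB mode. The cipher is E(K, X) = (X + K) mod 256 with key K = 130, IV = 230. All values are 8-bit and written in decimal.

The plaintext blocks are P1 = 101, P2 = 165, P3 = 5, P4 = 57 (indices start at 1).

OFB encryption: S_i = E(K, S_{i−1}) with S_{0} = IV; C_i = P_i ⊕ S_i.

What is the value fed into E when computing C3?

C1: S = E(K, 230) = 104; 101 ⊕ 104 = 13.
C2: S = E(K, 104) = 234; 165 ⊕ 234 = 79.
C3: S = E(K, 234) = 108; 5 ⊕ 108 = 105.
So the input to E for block 3 is 234.

234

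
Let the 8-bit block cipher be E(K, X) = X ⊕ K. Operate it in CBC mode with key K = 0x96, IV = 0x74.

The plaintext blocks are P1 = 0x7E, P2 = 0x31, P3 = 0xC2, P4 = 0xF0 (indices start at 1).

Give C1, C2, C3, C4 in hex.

C1 = 0x9C, C2 = 0x3B, C3 = 0x6F, C4 = 0x09

CBC encryption: C_i = E(K, P_i ⊕ C_{i−1}), with C_{0} = IV.
C1: P1 ⊕ 0x74 = 0x0A; E(K, 0x0A) = 0x9C.
C2: P2 ⊕ 0x9C = 0xAD; E(K, 0xAD) = 0x3B.
C3: P3 ⊕ 0x3B = 0xF9; E(K, 0xF9) = 0x6F.
C4: P4 ⊕ 0x6F = 0x9F; E(K, 0x9F) = 0x09.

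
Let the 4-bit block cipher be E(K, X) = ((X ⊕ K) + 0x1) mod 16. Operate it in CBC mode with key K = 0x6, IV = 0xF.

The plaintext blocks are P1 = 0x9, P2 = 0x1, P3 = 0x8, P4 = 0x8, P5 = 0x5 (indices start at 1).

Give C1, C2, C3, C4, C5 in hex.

C1 = 0x1, C2 = 0x7, C3 = 0xA, C4 = 0x5, C5 = 0x7

CBC encryption: C_i = E(K, P_i ⊕ C_{i−1}), with C_{0} = IV.
C1: P1 ⊕ 0xF = 0x6; E(K, 0x6) = 0x1.
C2: P2 ⊕ 0x1 = 0x0; E(K, 0x0) = 0x7.
C3: P3 ⊕ 0x7 = 0xF; E(K, 0xF) = 0xA.
C4: P4 ⊕ 0xA = 0x2; E(K, 0x2) = 0x5.
C5: P5 ⊕ 0x5 = 0x0; E(K, 0x0) = 0x7.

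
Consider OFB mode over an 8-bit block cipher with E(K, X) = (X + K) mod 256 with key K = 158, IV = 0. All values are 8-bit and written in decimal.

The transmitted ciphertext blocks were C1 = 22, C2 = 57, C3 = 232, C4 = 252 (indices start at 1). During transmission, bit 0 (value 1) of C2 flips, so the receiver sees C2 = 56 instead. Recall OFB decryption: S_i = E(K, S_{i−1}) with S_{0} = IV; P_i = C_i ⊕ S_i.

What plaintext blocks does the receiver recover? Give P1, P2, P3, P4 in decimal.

P1 = 136, P2 = 4, P3 = 50, P4 = 132

Only C2 changed, to 56. In OFB, a change in C_i flips the same bit in P_i only; the keystream is unaffected. Decrypting the received ciphertext:
P1: S = E(K, 0) = 158; 22 ⊕ 158 = 136.
P2: S = E(K, 158) = 60; 56 ⊕ 60 = 4.
P3: S = E(K, 60) = 218; 232 ⊕ 218 = 50.
P4: S = E(K, 218) = 120; 252 ⊕ 120 = 132.
Blocks that differ from the original plaintext: P2.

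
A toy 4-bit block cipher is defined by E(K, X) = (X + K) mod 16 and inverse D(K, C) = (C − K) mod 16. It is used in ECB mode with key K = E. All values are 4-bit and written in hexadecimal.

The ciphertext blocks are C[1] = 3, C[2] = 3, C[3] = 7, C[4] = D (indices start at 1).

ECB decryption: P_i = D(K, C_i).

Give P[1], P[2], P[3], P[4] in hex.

P[1]: D(K, 3) = 5.
P[2]: D(K, 3) = 5.
P[3]: D(K, 7) = 9.
P[4]: D(K, D) = F.

P[1] = 5, P[2] = 5, P[3] = 9, P[4] = F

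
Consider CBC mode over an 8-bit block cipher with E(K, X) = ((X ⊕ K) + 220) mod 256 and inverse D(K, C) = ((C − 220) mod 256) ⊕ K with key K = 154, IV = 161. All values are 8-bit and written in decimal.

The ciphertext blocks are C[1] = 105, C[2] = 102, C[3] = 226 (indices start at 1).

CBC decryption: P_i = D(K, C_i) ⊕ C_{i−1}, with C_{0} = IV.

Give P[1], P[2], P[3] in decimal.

P[1]: D(K, 105) = 23; 23 ⊕ 161 = 182.
P[2]: D(K, 102) = 16; 16 ⊕ 105 = 121.
P[3]: D(K, 226) = 156; 156 ⊕ 102 = 250.

P[1] = 182, P[2] = 121, P[3] = 250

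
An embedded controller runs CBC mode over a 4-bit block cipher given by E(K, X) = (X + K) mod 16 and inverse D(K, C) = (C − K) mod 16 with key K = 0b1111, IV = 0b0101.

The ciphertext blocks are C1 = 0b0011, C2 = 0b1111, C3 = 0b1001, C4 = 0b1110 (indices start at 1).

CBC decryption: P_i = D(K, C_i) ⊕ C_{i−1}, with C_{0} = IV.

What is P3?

P3: D(K, 0b1001) = 0b1010; 0b1010 ⊕ 0b1111 = 0b0101.

P3 = 0b0101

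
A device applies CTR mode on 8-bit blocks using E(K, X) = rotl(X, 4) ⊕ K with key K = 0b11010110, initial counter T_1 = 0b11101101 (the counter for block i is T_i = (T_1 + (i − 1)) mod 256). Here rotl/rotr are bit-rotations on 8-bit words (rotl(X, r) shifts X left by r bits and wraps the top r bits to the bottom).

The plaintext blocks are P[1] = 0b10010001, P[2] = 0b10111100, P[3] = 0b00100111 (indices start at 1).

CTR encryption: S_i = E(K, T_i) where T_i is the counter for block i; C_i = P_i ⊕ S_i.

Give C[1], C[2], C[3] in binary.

C[1] = 0b10011001, C[2] = 0b10000100, C[3] = 0b00001111

C[1]: T = 0b11101101, S = E(K, T) = 0b00001000; 0b10010001 ⊕ 0b00001000 = 0b10011001.
C[2]: T = 0b11101110, S = E(K, T) = 0b00111000; 0b10111100 ⊕ 0b00111000 = 0b10000100.
C[3]: T = 0b11101111, S = E(K, T) = 0b00101000; 0b00100111 ⊕ 0b00101000 = 0b00001111.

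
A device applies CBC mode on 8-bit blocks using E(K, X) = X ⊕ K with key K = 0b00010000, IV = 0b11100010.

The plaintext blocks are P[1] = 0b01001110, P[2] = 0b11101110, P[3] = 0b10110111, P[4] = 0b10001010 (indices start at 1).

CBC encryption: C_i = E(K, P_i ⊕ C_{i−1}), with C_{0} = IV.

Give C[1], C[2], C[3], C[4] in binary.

C[1] = 0b10111100, C[2] = 0b01000010, C[3] = 0b11100101, C[4] = 0b01111111

C[1]: P[1] ⊕ 0b11100010 = 0b10101100; E(K, 0b10101100) = 0b10111100.
C[2]: P[2] ⊕ 0b10111100 = 0b01010010; E(K, 0b01010010) = 0b01000010.
C[3]: P[3] ⊕ 0b01000010 = 0b11110101; E(K, 0b11110101) = 0b11100101.
C[4]: P[4] ⊕ 0b11100101 = 0b01101111; E(K, 0b01101111) = 0b01111111.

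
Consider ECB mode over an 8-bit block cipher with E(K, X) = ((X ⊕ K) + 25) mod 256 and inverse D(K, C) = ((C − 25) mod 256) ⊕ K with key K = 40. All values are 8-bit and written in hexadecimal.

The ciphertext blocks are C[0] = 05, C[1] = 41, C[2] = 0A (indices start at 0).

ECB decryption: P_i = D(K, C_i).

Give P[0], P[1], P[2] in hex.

P[0] = A0, P[1] = 5C, P[2] = A5

P[0]: D(K, 05) = A0.
P[1]: D(K, 41) = 5C.
P[2]: D(K, 0A) = A5.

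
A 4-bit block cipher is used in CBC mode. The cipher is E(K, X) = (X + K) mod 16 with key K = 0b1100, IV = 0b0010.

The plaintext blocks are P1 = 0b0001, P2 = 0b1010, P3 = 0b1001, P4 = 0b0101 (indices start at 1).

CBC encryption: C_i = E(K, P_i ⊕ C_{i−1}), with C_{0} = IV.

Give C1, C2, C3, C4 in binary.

C1: P1 ⊕ 0b0010 = 0b0011; E(K, 0b0011) = 0b1111.
C2: P2 ⊕ 0b1111 = 0b0101; E(K, 0b0101) = 0b0001.
C3: P3 ⊕ 0b0001 = 0b1000; E(K, 0b1000) = 0b0100.
C4: P4 ⊕ 0b0100 = 0b0001; E(K, 0b0001) = 0b1101.

C1 = 0b1111, C2 = 0b0001, C3 = 0b0100, C4 = 0b1101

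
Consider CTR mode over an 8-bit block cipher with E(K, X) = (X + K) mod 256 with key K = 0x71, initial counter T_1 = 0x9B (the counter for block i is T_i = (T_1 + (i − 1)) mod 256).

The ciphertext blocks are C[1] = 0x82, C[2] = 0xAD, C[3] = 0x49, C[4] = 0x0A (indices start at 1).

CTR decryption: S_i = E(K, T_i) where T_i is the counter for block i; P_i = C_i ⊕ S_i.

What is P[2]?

P[2] = 0xA0

P[2]: T = 0x9C, S = E(K, T) = 0x0D; 0xAD ⊕ 0x0D = 0xA0.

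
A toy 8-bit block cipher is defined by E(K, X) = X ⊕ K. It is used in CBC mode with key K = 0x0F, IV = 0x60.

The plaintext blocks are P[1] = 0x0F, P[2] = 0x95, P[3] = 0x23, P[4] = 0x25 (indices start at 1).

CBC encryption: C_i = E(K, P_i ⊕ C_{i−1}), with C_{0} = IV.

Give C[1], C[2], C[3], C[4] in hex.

C[1]: P[1] ⊕ 0x60 = 0x6F; E(K, 0x6F) = 0x60.
C[2]: P[2] ⊕ 0x60 = 0xF5; E(K, 0xF5) = 0xFA.
C[3]: P[3] ⊕ 0xFA = 0xD9; E(K, 0xD9) = 0xD6.
C[4]: P[4] ⊕ 0xD6 = 0xF3; E(K, 0xF3) = 0xFC.

C[1] = 0x60, C[2] = 0xFA, C[3] = 0xD6, C[4] = 0xFC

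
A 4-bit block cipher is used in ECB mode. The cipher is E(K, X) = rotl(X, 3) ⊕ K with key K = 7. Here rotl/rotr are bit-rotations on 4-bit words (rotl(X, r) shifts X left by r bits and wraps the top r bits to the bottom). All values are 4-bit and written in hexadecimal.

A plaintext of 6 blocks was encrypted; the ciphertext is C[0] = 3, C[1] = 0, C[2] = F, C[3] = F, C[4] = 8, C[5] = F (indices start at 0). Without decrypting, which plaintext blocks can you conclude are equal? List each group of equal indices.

ECB encrypts each block independently with the same key, so equal ciphertext blocks imply equal plaintext blocks.
C[2] = C[3] = C[5] = F, so P[2] = P[3] = P[5].

P[2] = P[3] = P[5]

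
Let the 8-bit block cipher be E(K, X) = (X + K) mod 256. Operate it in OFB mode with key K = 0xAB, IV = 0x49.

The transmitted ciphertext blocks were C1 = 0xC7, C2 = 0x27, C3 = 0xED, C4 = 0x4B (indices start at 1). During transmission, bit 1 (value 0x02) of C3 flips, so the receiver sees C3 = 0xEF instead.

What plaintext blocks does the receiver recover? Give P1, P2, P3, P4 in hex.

OFB decryption: S_i = E(K, S_{i−1}) with S_{0} = IV; P_i = C_i ⊕ S_i.
Only C3 changed, to 0xEF. In OFB, a change in C_i flips the same bit in P_i only; the keystream is unaffected. Decrypting the received ciphertext:
P1: S = E(K, 0x49) = 0xF4; 0xC7 ⊕ 0xF4 = 0x33.
P2: S = E(K, 0xF4) = 0x9F; 0x27 ⊕ 0x9F = 0xB8.
P3: S = E(K, 0x9F) = 0x4A; 0xEF ⊕ 0x4A = 0xA5.
P4: S = E(K, 0x4A) = 0xF5; 0x4B ⊕ 0xF5 = 0xBE.
Blocks that differ from the original plaintext: P3.

P1 = 0x33, P2 = 0xB8, P3 = 0xA5, P4 = 0xBE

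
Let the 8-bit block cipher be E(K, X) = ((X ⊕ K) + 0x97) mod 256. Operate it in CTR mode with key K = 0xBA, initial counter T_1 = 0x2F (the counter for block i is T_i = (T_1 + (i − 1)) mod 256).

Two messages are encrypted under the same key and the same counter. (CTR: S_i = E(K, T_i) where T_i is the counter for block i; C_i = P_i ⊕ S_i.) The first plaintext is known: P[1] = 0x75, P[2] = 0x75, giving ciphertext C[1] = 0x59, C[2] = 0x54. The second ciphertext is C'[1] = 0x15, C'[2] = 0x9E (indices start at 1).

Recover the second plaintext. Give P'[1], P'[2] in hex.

In CTR with a reused counter, both messages share the same keystream S_i, so C_i ⊕ C'_i = P_i ⊕ P'_i and thus P'_i = P_i ⊕ C_i ⊕ C'_i.
P'[1]: 0x75 ⊕ 0x59 ⊕ 0x15 = 0x39.
P'[2]: 0x75 ⊕ 0x54 ⊕ 0x9E = 0xBF.

P'[1] = 0x39, P'[2] = 0xBF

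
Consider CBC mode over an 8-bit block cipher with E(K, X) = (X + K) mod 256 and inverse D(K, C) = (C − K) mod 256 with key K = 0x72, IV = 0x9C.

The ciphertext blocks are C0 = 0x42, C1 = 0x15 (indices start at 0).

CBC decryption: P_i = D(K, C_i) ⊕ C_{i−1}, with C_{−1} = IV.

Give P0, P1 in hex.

P0 = 0x4C, P1 = 0xE1

P0: D(K, 0x42) = 0xD0; 0xD0 ⊕ 0x9C = 0x4C.
P1: D(K, 0x15) = 0xA3; 0xA3 ⊕ 0x42 = 0xE1.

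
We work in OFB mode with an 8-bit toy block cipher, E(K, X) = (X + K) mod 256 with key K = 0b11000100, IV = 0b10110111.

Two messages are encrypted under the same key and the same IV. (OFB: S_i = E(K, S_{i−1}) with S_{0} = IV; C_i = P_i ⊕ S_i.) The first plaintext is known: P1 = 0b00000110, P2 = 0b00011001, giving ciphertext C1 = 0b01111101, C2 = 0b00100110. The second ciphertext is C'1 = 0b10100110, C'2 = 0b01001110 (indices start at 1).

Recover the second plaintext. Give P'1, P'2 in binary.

In OFB with a reused IV, both messages share the same keystream S_i, so C_i ⊕ C'_i = P_i ⊕ P'_i and thus P'_i = P_i ⊕ C_i ⊕ C'_i.
P'1: 0b00000110 ⊕ 0b01111101 ⊕ 0b10100110 = 0b11011101.
P'2: 0b00011001 ⊕ 0b00100110 ⊕ 0b01001110 = 0b01110001.

P'1 = 0b11011101, P'2 = 0b01110001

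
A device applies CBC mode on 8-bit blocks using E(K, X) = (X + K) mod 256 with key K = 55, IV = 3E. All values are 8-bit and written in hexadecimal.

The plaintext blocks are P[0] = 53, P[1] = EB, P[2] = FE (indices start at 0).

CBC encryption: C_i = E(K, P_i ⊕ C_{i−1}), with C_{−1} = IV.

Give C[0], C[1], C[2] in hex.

C[0]: P[0] ⊕ 3E = 6D; E(K, 6D) = C2.
C[1]: P[1] ⊕ C2 = 29; E(K, 29) = 7E.
C[2]: P[2] ⊕ 7E = 80; E(K, 80) = D5.

C[0] = C2, C[1] = 7E, C[2] = D5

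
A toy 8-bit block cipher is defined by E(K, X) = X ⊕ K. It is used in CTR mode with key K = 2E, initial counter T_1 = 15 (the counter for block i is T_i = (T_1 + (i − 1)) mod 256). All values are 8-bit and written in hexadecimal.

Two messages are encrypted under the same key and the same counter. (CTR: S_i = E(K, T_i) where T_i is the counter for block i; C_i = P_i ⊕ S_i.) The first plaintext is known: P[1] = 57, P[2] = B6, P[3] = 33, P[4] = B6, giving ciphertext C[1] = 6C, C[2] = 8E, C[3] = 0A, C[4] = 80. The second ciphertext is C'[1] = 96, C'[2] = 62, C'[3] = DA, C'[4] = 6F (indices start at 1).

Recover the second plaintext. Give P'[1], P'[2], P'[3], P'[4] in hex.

In CTR with a reused counter, both messages share the same keystream S_i, so C_i ⊕ C'_i = P_i ⊕ P'_i and thus P'_i = P_i ⊕ C_i ⊕ C'_i.
P'[1]: 57 ⊕ 6C ⊕ 96 = AD.
P'[2]: B6 ⊕ 8E ⊕ 62 = 5A.
P'[3]: 33 ⊕ 0A ⊕ DA = E3.
P'[4]: B6 ⊕ 80 ⊕ 6F = 59.

P'[1] = AD, P'[2] = 5A, P'[3] = E3, P'[4] = 59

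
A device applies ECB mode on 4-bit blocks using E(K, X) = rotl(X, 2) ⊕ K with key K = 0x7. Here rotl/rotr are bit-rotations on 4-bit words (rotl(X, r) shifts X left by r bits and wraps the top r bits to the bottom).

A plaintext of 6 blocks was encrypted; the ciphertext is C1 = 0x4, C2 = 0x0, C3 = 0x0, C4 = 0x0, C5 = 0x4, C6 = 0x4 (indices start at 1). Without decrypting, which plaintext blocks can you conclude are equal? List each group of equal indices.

P1 = P5 = P6; P2 = P3 = P4

ECB encrypts each block independently with the same key, so equal ciphertext blocks imply equal plaintext blocks.
C1 = C5 = C6 = 0x4, so P1 = P5 = P6.
C2 = C3 = C4 = 0x0, so P2 = P3 = P4.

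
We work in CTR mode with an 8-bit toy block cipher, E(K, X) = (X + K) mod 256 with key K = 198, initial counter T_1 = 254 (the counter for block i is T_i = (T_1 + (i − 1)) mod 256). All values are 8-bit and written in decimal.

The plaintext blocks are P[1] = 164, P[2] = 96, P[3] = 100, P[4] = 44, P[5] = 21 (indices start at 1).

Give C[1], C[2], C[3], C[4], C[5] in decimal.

CTR encryption: S_i = E(K, T_i) where T_i is the counter for block i; C_i = P_i ⊕ S_i.
C[1]: T = 254, S = E(K, T) = 196; 164 ⊕ 196 = 96.
C[2]: T = 255, S = E(K, T) = 197; 96 ⊕ 197 = 165.
C[3]: T = 0, S = E(K, T) = 198; 100 ⊕ 198 = 162.
C[4]: T = 1, S = E(K, T) = 199; 44 ⊕ 199 = 235.
C[5]: T = 2, S = E(K, T) = 200; 21 ⊕ 200 = 221.

C[1] = 96, C[2] = 165, C[3] = 162, C[4] = 235, C[5] = 221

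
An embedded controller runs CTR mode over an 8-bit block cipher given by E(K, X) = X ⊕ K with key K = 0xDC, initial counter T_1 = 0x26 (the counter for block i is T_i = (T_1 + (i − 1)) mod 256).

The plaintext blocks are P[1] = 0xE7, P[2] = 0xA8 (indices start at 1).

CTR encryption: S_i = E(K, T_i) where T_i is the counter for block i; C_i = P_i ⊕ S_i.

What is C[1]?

C[1] = 0x1D

C[1]: T = 0x26, S = E(K, T) = 0xFA; 0xE7 ⊕ 0xFA = 0x1D.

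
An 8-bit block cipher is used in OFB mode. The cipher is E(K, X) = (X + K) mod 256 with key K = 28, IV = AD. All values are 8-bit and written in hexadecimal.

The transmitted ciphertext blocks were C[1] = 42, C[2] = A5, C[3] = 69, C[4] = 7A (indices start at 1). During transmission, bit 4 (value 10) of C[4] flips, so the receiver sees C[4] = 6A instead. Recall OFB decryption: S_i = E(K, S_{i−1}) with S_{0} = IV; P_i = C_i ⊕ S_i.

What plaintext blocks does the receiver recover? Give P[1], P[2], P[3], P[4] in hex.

P[1] = 97, P[2] = 58, P[3] = 4C, P[4] = 27

Only C[4] changed, to 6A. In OFB, a change in C_i flips the same bit in P_i only; the keystream is unaffected. Decrypting the received ciphertext:
P[1]: S = E(K, AD) = D5; 42 ⊕ D5 = 97.
P[2]: S = E(K, D5) = FD; A5 ⊕ FD = 58.
P[3]: S = E(K, FD) = 25; 69 ⊕ 25 = 4C.
P[4]: S = E(K, 25) = 4D; 6A ⊕ 4D = 27.
Blocks that differ from the original plaintext: P[4].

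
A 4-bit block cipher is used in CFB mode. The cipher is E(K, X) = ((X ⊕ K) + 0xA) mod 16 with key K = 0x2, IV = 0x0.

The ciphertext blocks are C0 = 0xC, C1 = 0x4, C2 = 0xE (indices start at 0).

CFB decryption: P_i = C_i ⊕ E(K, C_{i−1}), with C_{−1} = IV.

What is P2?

P2: E(K, 0x4) = 0x0; 0xE ⊕ 0x0 = 0xE.

P2 = 0xE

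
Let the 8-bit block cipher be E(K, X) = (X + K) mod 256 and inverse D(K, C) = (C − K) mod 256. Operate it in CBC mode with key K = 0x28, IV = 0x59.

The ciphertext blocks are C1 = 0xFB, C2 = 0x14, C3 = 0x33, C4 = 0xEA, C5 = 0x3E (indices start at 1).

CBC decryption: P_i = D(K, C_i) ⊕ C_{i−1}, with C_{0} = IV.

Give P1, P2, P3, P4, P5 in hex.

P1 = 0x8A, P2 = 0x17, P3 = 0x1F, P4 = 0xF1, P5 = 0xFC

P1: D(K, 0xFB) = 0xD3; 0xD3 ⊕ 0x59 = 0x8A.
P2: D(K, 0x14) = 0xEC; 0xEC ⊕ 0xFB = 0x17.
P3: D(K, 0x33) = 0x0B; 0x0B ⊕ 0x14 = 0x1F.
P4: D(K, 0xEA) = 0xC2; 0xC2 ⊕ 0x33 = 0xF1.
P5: D(K, 0x3E) = 0x16; 0x16 ⊕ 0xEA = 0xFC.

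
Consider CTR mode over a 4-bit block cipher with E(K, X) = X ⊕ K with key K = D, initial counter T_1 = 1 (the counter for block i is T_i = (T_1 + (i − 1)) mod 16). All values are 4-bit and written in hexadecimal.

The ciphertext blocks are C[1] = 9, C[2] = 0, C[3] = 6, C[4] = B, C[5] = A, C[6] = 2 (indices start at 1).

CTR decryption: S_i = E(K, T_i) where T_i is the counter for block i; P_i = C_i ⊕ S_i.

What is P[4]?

P[4]: T = 4, S = E(K, T) = 9; B ⊕ 9 = 2.

P[4] = 2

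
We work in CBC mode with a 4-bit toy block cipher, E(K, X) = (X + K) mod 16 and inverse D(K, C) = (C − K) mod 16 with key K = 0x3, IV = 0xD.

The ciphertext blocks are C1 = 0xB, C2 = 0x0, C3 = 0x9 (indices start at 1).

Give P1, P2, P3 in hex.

P1 = 0x5, P2 = 0x6, P3 = 0x6

CBC decryption: P_i = D(K, C_i) ⊕ C_{i−1}, with C_{0} = IV.
P1: D(K, 0xB) = 0x8; 0x8 ⊕ 0xD = 0x5.
P2: D(K, 0x0) = 0xD; 0xD ⊕ 0xB = 0x6.
P3: D(K, 0x9) = 0x6; 0x6 ⊕ 0x0 = 0x6.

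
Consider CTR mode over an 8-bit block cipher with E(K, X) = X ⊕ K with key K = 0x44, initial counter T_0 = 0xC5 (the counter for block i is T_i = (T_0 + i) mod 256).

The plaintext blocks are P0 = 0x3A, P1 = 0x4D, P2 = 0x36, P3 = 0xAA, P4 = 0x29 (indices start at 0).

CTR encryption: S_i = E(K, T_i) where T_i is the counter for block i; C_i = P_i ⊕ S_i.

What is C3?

C3 = 0x26

C0: T = 0xC5, S = E(K, T) = 0x81; 0x3A ⊕ 0x81 = 0xBB.
C1: T = 0xC6, S = E(K, T) = 0x82; 0x4D ⊕ 0x82 = 0xCF.
C2: T = 0xC7, S = E(K, T) = 0x83; 0x36 ⊕ 0x83 = 0xB5.
C3: T = 0xC8, S = E(K, T) = 0x8C; 0xAA ⊕ 0x8C = 0x26.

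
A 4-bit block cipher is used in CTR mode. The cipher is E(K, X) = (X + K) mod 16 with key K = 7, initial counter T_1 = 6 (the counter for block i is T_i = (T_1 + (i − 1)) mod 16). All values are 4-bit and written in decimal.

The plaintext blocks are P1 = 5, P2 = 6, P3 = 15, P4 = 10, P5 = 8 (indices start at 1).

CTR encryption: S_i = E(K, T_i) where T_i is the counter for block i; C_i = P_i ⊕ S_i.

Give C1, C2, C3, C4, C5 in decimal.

C1 = 8, C2 = 8, C3 = 0, C4 = 10, C5 = 9

C1: T = 6, S = E(K, T) = 13; 5 ⊕ 13 = 8.
C2: T = 7, S = E(K, T) = 14; 6 ⊕ 14 = 8.
C3: T = 8, S = E(K, T) = 15; 15 ⊕ 15 = 0.
C4: T = 9, S = E(K, T) = 0; 10 ⊕ 0 = 10.
C5: T = 10, S = E(K, T) = 1; 8 ⊕ 1 = 9.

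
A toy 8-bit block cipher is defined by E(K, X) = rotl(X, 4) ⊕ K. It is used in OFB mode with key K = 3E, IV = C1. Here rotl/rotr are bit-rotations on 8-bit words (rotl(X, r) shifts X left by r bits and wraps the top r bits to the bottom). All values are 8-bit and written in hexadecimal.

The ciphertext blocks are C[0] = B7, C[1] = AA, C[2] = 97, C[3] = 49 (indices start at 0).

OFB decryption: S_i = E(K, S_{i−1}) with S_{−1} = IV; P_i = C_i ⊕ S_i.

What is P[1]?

P[0]: S = E(K, C1) = 22; B7 ⊕ 22 = 95.
P[1]: S = E(K, 22) = 1C; AA ⊕ 1C = B6.

P[1] = B6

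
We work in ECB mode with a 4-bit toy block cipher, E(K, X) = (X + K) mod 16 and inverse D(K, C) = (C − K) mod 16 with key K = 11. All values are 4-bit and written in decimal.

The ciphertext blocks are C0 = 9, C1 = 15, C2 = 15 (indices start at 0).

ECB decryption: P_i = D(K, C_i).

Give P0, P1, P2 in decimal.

P0 = 14, P1 = 4, P2 = 4

P0: D(K, 9) = 14.
P1: D(K, 15) = 4.
P2: D(K, 15) = 4.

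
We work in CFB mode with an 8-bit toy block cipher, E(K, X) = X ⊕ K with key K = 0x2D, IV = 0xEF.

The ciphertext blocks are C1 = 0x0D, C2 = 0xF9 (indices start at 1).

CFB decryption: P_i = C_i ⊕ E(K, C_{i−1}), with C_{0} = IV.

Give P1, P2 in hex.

P1: E(K, 0xEF) = 0xC2; 0x0D ⊕ 0xC2 = 0xCF.
P2: E(K, 0x0D) = 0x20; 0xF9 ⊕ 0x20 = 0xD9.

P1 = 0xCF, P2 = 0xD9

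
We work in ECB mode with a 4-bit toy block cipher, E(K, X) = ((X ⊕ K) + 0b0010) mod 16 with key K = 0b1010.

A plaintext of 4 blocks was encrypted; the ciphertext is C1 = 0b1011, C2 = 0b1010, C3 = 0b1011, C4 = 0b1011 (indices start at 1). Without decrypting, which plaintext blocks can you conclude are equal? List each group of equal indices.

P1 = P3 = P4

ECB encrypts each block independently with the same key, so equal ciphertext blocks imply equal plaintext blocks.
C1 = C3 = C4 = 0b1011, so P1 = P3 = P4.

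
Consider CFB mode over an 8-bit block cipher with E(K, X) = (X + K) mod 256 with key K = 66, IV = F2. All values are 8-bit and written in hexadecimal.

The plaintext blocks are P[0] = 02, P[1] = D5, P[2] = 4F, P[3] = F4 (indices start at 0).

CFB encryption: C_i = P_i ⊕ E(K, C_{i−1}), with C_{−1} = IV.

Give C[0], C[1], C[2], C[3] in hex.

C[0] = 5A, C[1] = 15, C[2] = 34, C[3] = 6E

C[0]: E(K, F2) = 58; 02 ⊕ 58 = 5A.
C[1]: E(K, 5A) = C0; D5 ⊕ C0 = 15.
C[2]: E(K, 15) = 7B; 4F ⊕ 7B = 34.
C[3]: E(K, 34) = 9A; F4 ⊕ 9A = 6E.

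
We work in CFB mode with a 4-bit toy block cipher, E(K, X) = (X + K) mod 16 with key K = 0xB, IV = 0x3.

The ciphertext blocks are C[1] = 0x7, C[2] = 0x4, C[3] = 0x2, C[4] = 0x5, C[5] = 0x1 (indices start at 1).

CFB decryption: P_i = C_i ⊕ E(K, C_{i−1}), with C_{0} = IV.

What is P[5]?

P[5] = 0x1

P[5]: E(K, 0x5) = 0x0; 0x1 ⊕ 0x0 = 0x1.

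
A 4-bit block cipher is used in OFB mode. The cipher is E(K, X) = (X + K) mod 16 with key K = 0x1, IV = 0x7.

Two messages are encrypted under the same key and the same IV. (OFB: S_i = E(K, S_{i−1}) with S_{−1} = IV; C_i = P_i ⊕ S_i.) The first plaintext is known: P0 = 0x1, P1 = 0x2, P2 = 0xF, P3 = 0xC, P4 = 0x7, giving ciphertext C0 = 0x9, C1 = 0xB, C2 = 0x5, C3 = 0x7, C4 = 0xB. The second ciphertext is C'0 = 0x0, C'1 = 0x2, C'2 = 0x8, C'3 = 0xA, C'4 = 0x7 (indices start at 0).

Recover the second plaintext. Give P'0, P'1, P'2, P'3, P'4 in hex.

In OFB with a reused IV, both messages share the same keystream S_i, so C_i ⊕ C'_i = P_i ⊕ P'_i and thus P'_i = P_i ⊕ C_i ⊕ C'_i.
P'0: 0x1 ⊕ 0x9 ⊕ 0x0 = 0x8.
P'1: 0x2 ⊕ 0xB ⊕ 0x2 = 0xB.
P'2: 0xF ⊕ 0x5 ⊕ 0x8 = 0x2.
P'3: 0xC ⊕ 0x7 ⊕ 0xA = 0x1.
P'4: 0x7 ⊕ 0xB ⊕ 0x7 = 0xB.

P'0 = 0x8, P'1 = 0xB, P'2 = 0x2, P'3 = 0x1, P'4 = 0xB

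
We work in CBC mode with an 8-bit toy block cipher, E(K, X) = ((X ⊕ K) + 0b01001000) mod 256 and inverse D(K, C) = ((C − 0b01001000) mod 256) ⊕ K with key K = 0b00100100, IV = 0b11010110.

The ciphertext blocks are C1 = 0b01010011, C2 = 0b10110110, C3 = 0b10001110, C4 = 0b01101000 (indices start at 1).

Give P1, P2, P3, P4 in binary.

CBC decryption: P_i = D(K, C_i) ⊕ C_{i−1}, with C_{0} = IV.
P1: D(K, 0b01010011) = 0b00101111; 0b00101111 ⊕ 0b11010110 = 0b11111001.
P2: D(K, 0b10110110) = 0b01001010; 0b01001010 ⊕ 0b01010011 = 0b00011001.
P3: D(K, 0b10001110) = 0b01100010; 0b01100010 ⊕ 0b10110110 = 0b11010100.
P4: D(K, 0b01101000) = 0b00000100; 0b00000100 ⊕ 0b10001110 = 0b10001010.

P1 = 0b11111001, P2 = 0b00011001, P3 = 0b11010100, P4 = 0b10001010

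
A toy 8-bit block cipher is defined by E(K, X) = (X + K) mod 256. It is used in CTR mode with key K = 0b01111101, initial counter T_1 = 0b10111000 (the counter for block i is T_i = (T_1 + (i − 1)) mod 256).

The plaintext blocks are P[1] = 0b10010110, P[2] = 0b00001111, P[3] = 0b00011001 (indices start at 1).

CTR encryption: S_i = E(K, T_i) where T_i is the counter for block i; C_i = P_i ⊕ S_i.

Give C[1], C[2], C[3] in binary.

C[1]: T = 0b10111000, S = E(K, T) = 0b00110101; 0b10010110 ⊕ 0b00110101 = 0b10100011.
C[2]: T = 0b10111001, S = E(K, T) = 0b00110110; 0b00001111 ⊕ 0b00110110 = 0b00111001.
C[3]: T = 0b10111010, S = E(K, T) = 0b00110111; 0b00011001 ⊕ 0b00110111 = 0b00101110.

C[1] = 0b10100011, C[2] = 0b00111001, C[3] = 0b00101110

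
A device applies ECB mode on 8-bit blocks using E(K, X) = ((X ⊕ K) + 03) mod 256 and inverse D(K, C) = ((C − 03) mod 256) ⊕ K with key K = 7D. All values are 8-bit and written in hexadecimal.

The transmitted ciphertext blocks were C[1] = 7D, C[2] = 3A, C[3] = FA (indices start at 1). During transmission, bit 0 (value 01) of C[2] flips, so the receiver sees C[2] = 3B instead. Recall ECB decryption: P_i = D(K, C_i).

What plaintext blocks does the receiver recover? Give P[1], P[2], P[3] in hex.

P[1] = 07, P[2] = 45, P[3] = 8A

Only C[2] changed, to 3B. In ECB, a change in C_i affects only P_i. Decrypting the received ciphertext:
P[1]: D(K, 7D) = 07.
P[2]: D(K, 3B) = 45.
P[3]: D(K, FA) = 8A.
Blocks that differ from the original plaintext: P[2].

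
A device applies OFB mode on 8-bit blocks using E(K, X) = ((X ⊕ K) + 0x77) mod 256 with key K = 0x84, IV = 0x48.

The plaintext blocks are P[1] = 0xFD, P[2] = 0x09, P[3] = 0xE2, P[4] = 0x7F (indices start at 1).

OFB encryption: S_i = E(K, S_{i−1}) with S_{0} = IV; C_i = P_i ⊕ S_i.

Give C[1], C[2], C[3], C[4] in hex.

C[1]: S = E(K, 0x48) = 0x43; 0xFD ⊕ 0x43 = 0xBE.
C[2]: S = E(K, 0x43) = 0x3E; 0x09 ⊕ 0x3E = 0x37.
C[3]: S = E(K, 0x3E) = 0x31; 0xE2 ⊕ 0x31 = 0xD3.
C[4]: S = E(K, 0x31) = 0x2C; 0x7F ⊕ 0x2C = 0x53.

C[1] = 0xBE, C[2] = 0x37, C[3] = 0xD3, C[4] = 0x53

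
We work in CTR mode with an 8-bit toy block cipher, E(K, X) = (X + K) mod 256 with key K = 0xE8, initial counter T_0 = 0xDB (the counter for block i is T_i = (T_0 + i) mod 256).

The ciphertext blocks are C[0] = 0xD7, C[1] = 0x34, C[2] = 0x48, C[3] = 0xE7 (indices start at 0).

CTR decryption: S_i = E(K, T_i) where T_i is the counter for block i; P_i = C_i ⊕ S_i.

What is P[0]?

P[0]: T = 0xDB, S = E(K, T) = 0xC3; 0xD7 ⊕ 0xC3 = 0x14.

P[0] = 0x14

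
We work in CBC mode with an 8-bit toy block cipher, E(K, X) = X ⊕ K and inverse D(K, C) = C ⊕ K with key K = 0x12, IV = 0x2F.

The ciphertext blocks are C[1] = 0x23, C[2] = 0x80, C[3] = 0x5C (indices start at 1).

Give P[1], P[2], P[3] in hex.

CBC decryption: P_i = D(K, C_i) ⊕ C_{i−1}, with C_{0} = IV.
P[1]: D(K, 0x23) = 0x31; 0x31 ⊕ 0x2F = 0x1E.
P[2]: D(K, 0x80) = 0x92; 0x92 ⊕ 0x23 = 0xB1.
P[3]: D(K, 0x5C) = 0x4E; 0x4E ⊕ 0x80 = 0xCE.

P[1] = 0x1E, P[2] = 0xB1, P[3] = 0xCE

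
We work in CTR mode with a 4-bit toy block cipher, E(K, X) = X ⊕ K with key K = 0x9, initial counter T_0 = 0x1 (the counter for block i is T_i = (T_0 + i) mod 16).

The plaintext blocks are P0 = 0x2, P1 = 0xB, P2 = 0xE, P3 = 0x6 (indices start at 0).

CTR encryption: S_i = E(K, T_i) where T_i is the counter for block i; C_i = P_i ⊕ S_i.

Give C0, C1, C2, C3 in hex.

C0: T = 0x1, S = E(K, T) = 0x8; 0x2 ⊕ 0x8 = 0xA.
C1: T = 0x2, S = E(K, T) = 0xB; 0xB ⊕ 0xB = 0x0.
C2: T = 0x3, S = E(K, T) = 0xA; 0xE ⊕ 0xA = 0x4.
C3: T = 0x4, S = E(K, T) = 0xD; 0x6 ⊕ 0xD = 0xB.

C0 = 0xA, C1 = 0x0, C2 = 0x4, C3 = 0xB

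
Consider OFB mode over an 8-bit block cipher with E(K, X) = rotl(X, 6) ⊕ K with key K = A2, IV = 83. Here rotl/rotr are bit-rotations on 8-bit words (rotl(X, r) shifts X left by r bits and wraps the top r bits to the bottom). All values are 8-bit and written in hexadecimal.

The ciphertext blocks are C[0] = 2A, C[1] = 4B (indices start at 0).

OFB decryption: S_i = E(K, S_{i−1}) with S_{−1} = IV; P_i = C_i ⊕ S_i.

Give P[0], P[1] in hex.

P[0]: S = E(K, 83) = 42; 2A ⊕ 42 = 68.
P[1]: S = E(K, 42) = 32; 4B ⊕ 32 = 79.

P[0] = 68, P[1] = 79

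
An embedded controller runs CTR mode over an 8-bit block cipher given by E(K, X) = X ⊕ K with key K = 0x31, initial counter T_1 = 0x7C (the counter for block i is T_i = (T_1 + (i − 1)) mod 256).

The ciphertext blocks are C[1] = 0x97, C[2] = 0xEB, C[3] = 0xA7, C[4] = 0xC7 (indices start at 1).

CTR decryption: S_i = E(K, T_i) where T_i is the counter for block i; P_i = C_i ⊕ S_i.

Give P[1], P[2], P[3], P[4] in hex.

P[1]: T = 0x7C, S = E(K, T) = 0x4D; 0x97 ⊕ 0x4D = 0xDA.
P[2]: T = 0x7D, S = E(K, T) = 0x4C; 0xEB ⊕ 0x4C = 0xA7.
P[3]: T = 0x7E, S = E(K, T) = 0x4F; 0xA7 ⊕ 0x4F = 0xE8.
P[4]: T = 0x7F, S = E(K, T) = 0x4E; 0xC7 ⊕ 0x4E = 0x89.

P[1] = 0xDA, P[2] = 0xA7, P[3] = 0xE8, P[4] = 0x89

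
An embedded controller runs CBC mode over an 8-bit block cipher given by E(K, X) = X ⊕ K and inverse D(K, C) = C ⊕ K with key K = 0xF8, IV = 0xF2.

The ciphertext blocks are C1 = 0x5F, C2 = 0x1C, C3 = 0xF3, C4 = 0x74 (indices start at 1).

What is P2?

P2 = 0xBB

CBC decryption: P_i = D(K, C_i) ⊕ C_{i−1}, with C_{0} = IV.
P2: D(K, 0x1C) = 0xE4; 0xE4 ⊕ 0x5F = 0xBB.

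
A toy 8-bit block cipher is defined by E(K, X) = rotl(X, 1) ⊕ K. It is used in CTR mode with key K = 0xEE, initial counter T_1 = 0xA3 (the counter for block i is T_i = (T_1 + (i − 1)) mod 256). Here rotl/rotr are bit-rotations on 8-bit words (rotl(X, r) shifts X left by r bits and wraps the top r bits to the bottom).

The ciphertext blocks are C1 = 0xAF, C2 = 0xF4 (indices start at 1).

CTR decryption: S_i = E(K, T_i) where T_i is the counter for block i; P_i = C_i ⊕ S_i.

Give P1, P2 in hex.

P1 = 0x06, P2 = 0x53

P1: T = 0xA3, S = E(K, T) = 0xA9; 0xAF ⊕ 0xA9 = 0x06.
P2: T = 0xA4, S = E(K, T) = 0xA7; 0xF4 ⊕ 0xA7 = 0x53.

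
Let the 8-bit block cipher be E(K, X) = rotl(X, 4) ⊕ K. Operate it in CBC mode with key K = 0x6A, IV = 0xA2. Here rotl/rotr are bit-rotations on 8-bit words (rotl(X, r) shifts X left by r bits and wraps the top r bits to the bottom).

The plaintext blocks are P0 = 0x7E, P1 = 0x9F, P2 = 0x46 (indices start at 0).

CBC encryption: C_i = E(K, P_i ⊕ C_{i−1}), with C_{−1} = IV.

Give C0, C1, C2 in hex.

C0: P0 ⊕ 0xA2 = 0xDC; E(K, 0xDC) = 0xA7.
C1: P1 ⊕ 0xA7 = 0x38; E(K, 0x38) = 0xE9.
C2: P2 ⊕ 0xE9 = 0xAF; E(K, 0xAF) = 0x90.

C0 = 0xA7, C1 = 0xE9, C2 = 0x90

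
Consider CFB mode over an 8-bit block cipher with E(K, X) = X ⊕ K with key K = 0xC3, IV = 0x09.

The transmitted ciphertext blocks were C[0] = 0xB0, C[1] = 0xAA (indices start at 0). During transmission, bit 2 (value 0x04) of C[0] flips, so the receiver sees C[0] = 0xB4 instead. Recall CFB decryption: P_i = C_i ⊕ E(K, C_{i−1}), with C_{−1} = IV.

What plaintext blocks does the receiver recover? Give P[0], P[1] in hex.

Only C[0] changed, to 0xB4. In CFB, a change in C_i flips the same bit in P_i and garbles P_{i+1}. Decrypting the received ciphertext:
P[0]: E(K, 0x09) = 0xCA; 0xB4 ⊕ 0xCA = 0x7E.
P[1]: E(K, 0xB4) = 0x77; 0xAA ⊕ 0x77 = 0xDD.
Blocks that differ from the original plaintext: P[0], P[1].

P[0] = 0x7E, P[1] = 0xDD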